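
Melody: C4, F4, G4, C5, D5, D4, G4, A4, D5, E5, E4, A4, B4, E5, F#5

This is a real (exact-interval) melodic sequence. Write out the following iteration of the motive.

F#4 B4 C#5 F#5 G#5

The 5-note cells begin on C4, D4, E4 — each up a 2nd from the last.
Statement 4 starts on F#4 and keeps the same exact contour: F#4 B4 C#5 F#5 G#5.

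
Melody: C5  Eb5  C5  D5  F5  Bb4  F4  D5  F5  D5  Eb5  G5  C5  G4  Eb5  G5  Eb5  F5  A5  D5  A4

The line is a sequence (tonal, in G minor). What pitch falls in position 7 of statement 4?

Bb4

Grouping in 7s, the 7th note of each cell is F4, G4, A4.
Each moves up a 2nd; the next is Bb4.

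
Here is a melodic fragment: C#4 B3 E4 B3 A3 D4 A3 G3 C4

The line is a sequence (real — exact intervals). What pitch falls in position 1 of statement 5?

Grouping in 3s, the 1st note of each cell is C#4, B3, A3.
Carrying that down a 2nd forward: G3 → F3.

F3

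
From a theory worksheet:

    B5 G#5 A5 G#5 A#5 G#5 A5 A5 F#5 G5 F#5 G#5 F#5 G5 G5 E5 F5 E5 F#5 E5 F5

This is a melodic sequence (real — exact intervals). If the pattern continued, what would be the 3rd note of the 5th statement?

With 7-note cells, note 3 of each statement runs A5, G5, F5.
Carrying that down a 2nd forward: Eb5 → Db5.

Db5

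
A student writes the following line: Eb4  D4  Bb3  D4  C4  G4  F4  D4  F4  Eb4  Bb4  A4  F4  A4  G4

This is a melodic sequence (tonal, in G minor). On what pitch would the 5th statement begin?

Unit = 5 notes; the statements start on Eb4, G4, Bb4, moving up a 3rd each time.
Extending the heads up a 3rd: D5 → F5.

F5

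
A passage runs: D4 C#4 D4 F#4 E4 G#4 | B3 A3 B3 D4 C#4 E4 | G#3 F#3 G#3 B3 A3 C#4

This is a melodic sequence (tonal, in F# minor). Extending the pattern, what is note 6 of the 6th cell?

The unit is 6 notes. Position-6 pitches of the 3 shown cells: G#4, E4, C#4.
Each moves down a 3rd. Continuing: A3 → F#3 → D3.

D3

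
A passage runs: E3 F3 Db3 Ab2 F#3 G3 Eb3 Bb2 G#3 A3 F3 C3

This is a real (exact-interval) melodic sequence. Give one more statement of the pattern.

A#3 B3 G3 D3

Taking 4-note groups, the heads are E3, F#3, G#3: the pattern moves up a 2nd.
From A#3 the exact shape gives A#3 B3 G3 D3.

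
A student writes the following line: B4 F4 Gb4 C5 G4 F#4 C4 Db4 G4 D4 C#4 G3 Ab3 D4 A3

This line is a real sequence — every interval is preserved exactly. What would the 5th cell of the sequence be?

D#3 A2 Bb2 E3 B2

With a 5-note motive the entries are B4, F#4, C#4, each down a 4th from the previous.
Continuing the starts: G#3 → D#3.
From D#3 the exact shape gives D#3 A2 Bb2 E3 B2.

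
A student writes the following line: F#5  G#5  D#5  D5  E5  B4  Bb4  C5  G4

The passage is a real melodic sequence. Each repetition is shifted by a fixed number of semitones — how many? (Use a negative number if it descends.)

The 3-note cells begin on F#5, D5, Bb4 — each down a 3rd from the last.
F#5 to D5 spans -4 semitones.

-4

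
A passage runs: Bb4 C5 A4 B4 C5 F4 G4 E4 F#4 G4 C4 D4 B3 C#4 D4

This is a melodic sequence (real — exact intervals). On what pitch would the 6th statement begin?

A2

Taking 5-note groups, the heads are Bb4, F4, C4: the pattern moves down a 4th.
Continuing: G3 → D3 → A2. Statement 6 starts on A2.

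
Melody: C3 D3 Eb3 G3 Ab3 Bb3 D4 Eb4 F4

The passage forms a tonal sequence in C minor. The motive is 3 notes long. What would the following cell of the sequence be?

Ab4 Bb4 C5

Taking 3-note groups, the heads are C3, G3, D4: the pattern moves up a 5th.
From Ab4 the diatonic shape gives Ab4 Bb4 C5.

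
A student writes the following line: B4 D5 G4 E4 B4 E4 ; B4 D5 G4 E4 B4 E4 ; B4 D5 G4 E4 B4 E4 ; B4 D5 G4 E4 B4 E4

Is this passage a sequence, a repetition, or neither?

repetition

Each 6-note cell is identical (B4 D5 G4 E4 B4 E4), restated at the same pitch.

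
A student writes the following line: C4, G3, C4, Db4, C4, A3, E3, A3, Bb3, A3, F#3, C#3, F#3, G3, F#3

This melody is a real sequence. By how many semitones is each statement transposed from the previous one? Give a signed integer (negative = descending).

-3

With a 5-note motive the entries are C4, A3, F#3, each down a 3rd from the previous.
C4 to A3 spans -3 semitones.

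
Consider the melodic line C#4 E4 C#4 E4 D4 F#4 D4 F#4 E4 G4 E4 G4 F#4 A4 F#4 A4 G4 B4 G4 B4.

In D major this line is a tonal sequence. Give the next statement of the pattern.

A4 C#5 A4 C#5

The 4-note cells begin on C#4, D4, E4, F#4, G4 — each up a 2nd from the last.
From A4 the diatonic shape gives A4 C#5 A4 C#5.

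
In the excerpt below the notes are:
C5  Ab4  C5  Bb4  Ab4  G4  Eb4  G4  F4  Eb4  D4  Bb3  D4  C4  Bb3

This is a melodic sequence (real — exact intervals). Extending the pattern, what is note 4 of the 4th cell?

G3

The unit is 5 notes. Position-4 pitches of the 3 shown cells: Bb4, F4, C4.
One more down a 4th gives G3.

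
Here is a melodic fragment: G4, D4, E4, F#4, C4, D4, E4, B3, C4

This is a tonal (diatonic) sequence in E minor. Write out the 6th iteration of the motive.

B3 F#3 G3

Taking 3-note groups, the heads are G4, F#4, E4: the pattern moves down a 2nd.
Extending down a 2nd: D4 → C4 → B3.
So cell 6 is B3 F#3 G3.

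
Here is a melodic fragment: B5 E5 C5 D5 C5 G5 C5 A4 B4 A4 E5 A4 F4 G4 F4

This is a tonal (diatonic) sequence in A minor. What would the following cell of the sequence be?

C5 F4 D4 E4 D4

Taking 5-note groups, the heads are B5, G5, E5: the pattern moves down a 3rd.
So cell 4 is C5 F4 D4 E4 D4.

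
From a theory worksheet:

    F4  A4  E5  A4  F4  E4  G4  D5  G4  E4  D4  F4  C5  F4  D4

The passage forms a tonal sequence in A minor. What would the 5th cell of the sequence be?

B3 D4 A4 D4 B3

The 5-note cells begin on F4, E4, D4 — each down a 2nd from the last.
Continuing the starts: C4 → B3.
From B3 the diatonic shape gives B3 D4 A4 D4 B3.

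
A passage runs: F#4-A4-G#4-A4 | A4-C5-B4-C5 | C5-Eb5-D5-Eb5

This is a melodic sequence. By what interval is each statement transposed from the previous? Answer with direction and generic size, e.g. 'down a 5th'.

With a 4-note motive the entries are F#4, A4, C5, each up a 3rd from the previous.
From F#4 to A4: up a 3rd.

up a 3rd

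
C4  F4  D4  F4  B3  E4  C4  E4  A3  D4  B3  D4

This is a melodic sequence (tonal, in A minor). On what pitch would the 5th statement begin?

Taking 4-note groups, the heads are C4, B3, A3: the pattern moves down a 2nd.
Continuing: G3 → F3. Statement 5 starts on F3.

F3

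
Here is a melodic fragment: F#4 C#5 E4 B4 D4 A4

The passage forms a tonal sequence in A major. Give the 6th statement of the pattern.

A3 E4

The 2-note cells begin on F#4, E4, D4 — each down a 2nd from the last.
Carrying on: C#4 → B3 → A3.
Statement 6 starts on A3 and keeps the same diatonic contour: A3 E4.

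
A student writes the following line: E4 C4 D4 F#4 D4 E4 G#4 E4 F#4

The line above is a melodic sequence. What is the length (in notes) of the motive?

9 notes total. Splitting into 3 groups of 3:
E4 C4 D4 | F#4 D4 E4 | G#4 E4 F#4
Every group is a transposition up a 2nd of the one before; no shorter unit works.

3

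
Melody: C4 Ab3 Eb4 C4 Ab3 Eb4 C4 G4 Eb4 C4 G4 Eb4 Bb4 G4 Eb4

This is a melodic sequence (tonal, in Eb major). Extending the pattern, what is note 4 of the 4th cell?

The unit is 5 notes. Position-4 pitches of the 3 shown cells: C4, Eb4, G4.
One more up a 3rd gives Bb4.

Bb4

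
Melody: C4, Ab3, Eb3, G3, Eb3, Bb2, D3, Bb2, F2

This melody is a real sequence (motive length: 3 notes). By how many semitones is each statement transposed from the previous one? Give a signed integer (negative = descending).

-5

Taking 3-note groups, the heads are C4, G3, D3: the pattern moves down a 4th.
C4→G3 is 55 − 60 = -5 semitones.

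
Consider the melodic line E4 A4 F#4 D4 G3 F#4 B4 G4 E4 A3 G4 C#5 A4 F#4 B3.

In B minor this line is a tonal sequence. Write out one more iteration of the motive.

The 5-note cells begin on E4, F#4, G4 — each up a 2nd from the last.
Statement 4 starts on A4 and keeps the same diatonic contour: A4 D5 B4 G4 C#4.

A4 D5 B4 G4 C#4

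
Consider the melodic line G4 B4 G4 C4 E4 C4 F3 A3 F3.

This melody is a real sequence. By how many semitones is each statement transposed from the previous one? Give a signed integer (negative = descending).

-7

Taking 3-note groups, the heads are G4, C4, F3: the pattern moves down a 5th.
Counting half-steps from G4 to C4: -7.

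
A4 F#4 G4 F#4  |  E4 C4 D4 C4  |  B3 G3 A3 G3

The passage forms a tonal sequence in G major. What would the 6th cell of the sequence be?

Unit = 4 notes; the statements start on A4, E4, B3, moving down a 4th each time.
Continuing the starts: F#3 → C3 → G2.
From G2 the diatonic shape gives G2 E2 F#2 E2.

G2 E2 F#2 E2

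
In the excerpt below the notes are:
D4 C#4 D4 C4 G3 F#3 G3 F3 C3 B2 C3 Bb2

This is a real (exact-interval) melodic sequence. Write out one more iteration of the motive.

With a 4-note motive the entries are D4, G3, C3, each down a 5th from the previous.
So cell 4 is F2 E2 F2 Eb2.

F2 E2 F2 Eb2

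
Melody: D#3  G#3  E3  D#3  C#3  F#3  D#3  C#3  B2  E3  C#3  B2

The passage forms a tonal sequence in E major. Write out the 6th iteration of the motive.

F#2 B2 G#2 F#2

The 4-note cells begin on D#3, C#3, B2 — each down a 2nd from the last.
Extending down a 2nd: A2 → G#2 → F#2.
Statement 6 starts on F#2 and keeps the same diatonic contour: F#2 B2 G#2 F#2.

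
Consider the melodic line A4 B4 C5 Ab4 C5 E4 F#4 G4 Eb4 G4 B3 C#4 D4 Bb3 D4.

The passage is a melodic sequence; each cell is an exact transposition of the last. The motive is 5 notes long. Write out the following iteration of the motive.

The 5-note cells begin on A4, E4, B3 — each down a 4th from the last.
Statement 4 starts on F#3 and keeps the same exact contour: F#3 G#3 A3 F3 A3.

F#3 G#3 A3 F3 A3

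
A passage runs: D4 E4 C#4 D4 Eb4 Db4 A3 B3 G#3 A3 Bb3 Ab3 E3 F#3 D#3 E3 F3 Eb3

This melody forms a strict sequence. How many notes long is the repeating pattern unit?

18 notes total. Splitting into 3 groups of 6:
D4 E4 C#4 D4 Eb4 Db4 | A3 B3 G#3 A3 Bb3 Ab3 | E3 F#3 D#3 E3 F3 Eb3
Every group is a transposition down a 4th of the one before; no shorter unit works.

6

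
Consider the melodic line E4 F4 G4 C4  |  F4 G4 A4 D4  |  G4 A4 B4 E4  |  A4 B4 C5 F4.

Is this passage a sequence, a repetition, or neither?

Each 4-note cell is the previous one transposed up a 2nd.

sequence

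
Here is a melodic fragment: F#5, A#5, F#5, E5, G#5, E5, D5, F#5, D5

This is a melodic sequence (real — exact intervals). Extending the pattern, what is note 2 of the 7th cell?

Bb4

With 3-note cells, note 2 of each statement runs A#5, G#5, F#5.
Each moves down a 2nd. Continuing: E5 → D5 → C5 → Bb4.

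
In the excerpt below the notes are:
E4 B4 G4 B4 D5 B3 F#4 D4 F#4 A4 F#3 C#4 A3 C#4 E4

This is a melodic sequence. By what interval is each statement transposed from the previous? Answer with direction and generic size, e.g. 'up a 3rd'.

The 5-note cells begin on E4, B3, F#3 — each down a 4th from the last.
E4 to B3 is down a 4th.

down a 4th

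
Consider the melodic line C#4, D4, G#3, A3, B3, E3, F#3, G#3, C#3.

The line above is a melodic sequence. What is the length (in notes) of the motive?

3

There are 9 notes; a 3-note unit gives 3 cells:
C#4 D4 G#3 | A3 B3 E3 | F#3 G#3 C#3
That's a consistent down a 3rd shift per cell, and no other grouping gives one.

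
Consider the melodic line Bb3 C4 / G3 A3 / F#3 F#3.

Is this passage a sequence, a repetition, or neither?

Note 1 of cell 3 is F#3; if this were a sequence it would be E3. No unit length gives a consistent transposition pattern.

neither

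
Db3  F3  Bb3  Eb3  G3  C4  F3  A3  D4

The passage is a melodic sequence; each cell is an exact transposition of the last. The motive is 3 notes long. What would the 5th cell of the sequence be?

A3 C#4 F#4

Taking 3-note groups, the heads are Db3, Eb3, F3: the pattern moves up a 2nd.
Extending up a 2nd: G3 → A3.
Statement 5 starts on A3 and keeps the same exact contour: A3 C#4 F#4.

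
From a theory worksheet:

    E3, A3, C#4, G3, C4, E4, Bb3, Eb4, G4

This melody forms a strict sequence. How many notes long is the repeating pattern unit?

9 notes total. Splitting into 3 groups of 3:
E3 A3 C#4 | G3 C4 E4 | Bb3 Eb4 G4
Each cell is the previous one up a 3rd — so the unit is 3 notes.

3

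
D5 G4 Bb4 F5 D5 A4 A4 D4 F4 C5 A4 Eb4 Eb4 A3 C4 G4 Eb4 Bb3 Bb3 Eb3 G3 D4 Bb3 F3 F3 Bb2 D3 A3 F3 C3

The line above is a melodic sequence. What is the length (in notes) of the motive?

Try groups of 6 (5 cells in 30 notes):
D5 G4 Bb4 F5 D5 A4 | A4 D4 F4 C5 A4 Eb4 | Eb4 A3 C4 G4 Eb4 Bb3 | Bb3 Eb3 G3 D4 Bb3 F3 | F3 Bb2 D3 A3 F3 C3
That's a consistent down a 4th shift per cell, and no other grouping gives one.

6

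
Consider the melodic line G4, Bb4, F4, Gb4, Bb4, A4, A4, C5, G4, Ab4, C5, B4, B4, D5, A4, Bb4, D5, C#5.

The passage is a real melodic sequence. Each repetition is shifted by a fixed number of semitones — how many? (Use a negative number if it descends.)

2

Unit = 6 notes; the statements start on G4, A4, B4, moving up a 2nd each time.
G4 to A4 spans +2 semitones.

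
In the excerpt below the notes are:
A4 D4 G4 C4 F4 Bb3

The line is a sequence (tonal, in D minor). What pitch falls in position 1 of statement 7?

Bb3

The unit is 2 notes. Position-1 pitches of the 3 shown cells: A4, G4, F4.
Extending down a 2nd: E4 → D4 → C4 → Bb3.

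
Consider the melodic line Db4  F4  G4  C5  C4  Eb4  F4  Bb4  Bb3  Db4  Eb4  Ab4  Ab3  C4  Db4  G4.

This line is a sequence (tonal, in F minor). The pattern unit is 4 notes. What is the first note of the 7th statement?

Unit = 4 notes; the statements start on Db4, C4, Bb3, Ab3, moving down a 2nd each time.
Extending the heads down a 2nd: G3 → F3 → Eb3.

Eb3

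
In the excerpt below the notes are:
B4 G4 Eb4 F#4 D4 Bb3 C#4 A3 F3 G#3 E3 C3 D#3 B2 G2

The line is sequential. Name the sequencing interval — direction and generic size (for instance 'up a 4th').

The 3-note cells begin on B4, F#4, C#4, G#3, D#3 — each down a 4th from the last.
From B4 to F#4: down a 4th.

down a 4th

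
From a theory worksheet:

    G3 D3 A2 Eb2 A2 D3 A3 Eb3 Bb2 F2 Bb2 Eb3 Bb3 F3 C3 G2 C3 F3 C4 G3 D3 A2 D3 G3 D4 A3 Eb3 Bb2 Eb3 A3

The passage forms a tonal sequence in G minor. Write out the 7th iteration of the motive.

Unit = 6 notes; the statements start on G3, A3, Bb3, C4, D4, moving up a 2nd each time.
Carrying on: Eb4 → F4.
Statement 7 starts on F4 and keeps the same diatonic contour: F4 C4 G3 D3 G3 C4.

F4 C4 G3 D3 G3 C4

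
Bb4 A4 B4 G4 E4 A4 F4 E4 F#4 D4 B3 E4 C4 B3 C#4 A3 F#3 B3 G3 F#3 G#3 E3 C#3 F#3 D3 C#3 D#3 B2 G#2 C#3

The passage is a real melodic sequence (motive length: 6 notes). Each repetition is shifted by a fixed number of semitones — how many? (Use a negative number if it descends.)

Taking 6-note groups, the heads are Bb4, F4, C4, G3, D3: the pattern moves down a 4th.
Bb4→F4 is 65 − 70 = -5 semitones.

-5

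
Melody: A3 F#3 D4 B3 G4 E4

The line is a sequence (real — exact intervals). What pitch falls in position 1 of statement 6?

The unit is 2 notes. Position-1 pitches of the 3 shown cells: A3, D4, G4.
Extending up a 4th: C5 → F5 → Bb5.

Bb5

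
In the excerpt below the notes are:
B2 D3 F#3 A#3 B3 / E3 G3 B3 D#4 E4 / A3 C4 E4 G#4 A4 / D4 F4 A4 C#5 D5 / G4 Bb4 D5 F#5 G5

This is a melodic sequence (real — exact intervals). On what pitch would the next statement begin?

The 5-note cells begin on B2, E3, A3, D4, G4 — each up a 4th from the last.
The next head, up a 4th from G4, is C5.

C5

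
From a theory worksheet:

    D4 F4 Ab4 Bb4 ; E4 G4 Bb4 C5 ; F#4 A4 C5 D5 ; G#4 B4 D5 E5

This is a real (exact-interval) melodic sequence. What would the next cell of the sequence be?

A#4 C#5 E5 F#5

With a 4-note motive the entries are D4, E4, F#4, G#4, each up a 2nd from the previous.
Statement 5 starts on A#4 and keeps the same exact contour: A#4 C#5 E5 F#5.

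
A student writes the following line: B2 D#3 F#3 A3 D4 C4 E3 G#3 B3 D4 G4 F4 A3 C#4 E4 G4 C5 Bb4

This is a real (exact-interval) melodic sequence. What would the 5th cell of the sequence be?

G4 B4 D5 F5 Bb5 Ab5

Unit = 6 notes; the statements start on B2, E3, A3, moving up a 4th each time.
Extending up a 4th: D4 → G4.
So cell 5 is G4 B4 D5 F5 Bb5 Ab5.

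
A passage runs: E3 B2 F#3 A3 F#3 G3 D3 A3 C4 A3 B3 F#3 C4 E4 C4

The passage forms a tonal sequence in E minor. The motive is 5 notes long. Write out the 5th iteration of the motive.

F#4 C4 G4 B4 G4

With a 5-note motive the entries are E3, G3, B3, each up a 3rd from the previous.
Carrying on: D4 → F#4.
From F#4 the diatonic shape gives F#4 C4 G4 B4 G4.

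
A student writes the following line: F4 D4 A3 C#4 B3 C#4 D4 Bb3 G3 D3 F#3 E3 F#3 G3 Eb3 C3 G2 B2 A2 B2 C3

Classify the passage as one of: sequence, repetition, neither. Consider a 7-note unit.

Each 7-note cell is the previous one transposed down a 5th.

sequence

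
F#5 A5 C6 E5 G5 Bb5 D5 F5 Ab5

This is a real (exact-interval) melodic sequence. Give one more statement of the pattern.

C5 Eb5 Gb5

The 3-note cells begin on F#5, E5, D5 — each down a 2nd from the last.
From C5 the exact shape gives C5 Eb5 Gb5.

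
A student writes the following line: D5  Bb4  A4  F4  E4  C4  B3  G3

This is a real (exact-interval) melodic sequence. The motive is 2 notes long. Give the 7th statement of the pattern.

G#2 E2

The 2-note cells begin on D5, A4, E4, B3 — each down a 4th from the last.
Carrying on: F#3 → C#3 → G#2.
From G#2 the exact shape gives G#2 E2.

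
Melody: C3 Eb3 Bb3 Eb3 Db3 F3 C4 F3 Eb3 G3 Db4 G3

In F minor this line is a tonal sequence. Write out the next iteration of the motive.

F3 Ab3 Eb4 Ab3

Taking 4-note groups, the heads are C3, Db3, Eb3: the pattern moves up a 2nd.
So cell 4 is F3 Ab3 Eb4 Ab3.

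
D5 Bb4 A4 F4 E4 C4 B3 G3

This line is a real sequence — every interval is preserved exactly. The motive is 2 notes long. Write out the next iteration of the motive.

Taking 2-note groups, the heads are D5, A4, E4, B3: the pattern moves down a 4th.
From F#3 the exact shape gives F#3 D3.

F#3 D3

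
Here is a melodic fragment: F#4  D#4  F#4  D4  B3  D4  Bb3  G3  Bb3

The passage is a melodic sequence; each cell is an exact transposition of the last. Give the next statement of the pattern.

Gb3 Eb3 Gb3

Unit = 3 notes; the statements start on F#4, D4, Bb3, moving down a 3rd each time.
Statement 4 starts on Gb3 and keeps the same exact contour: Gb3 Eb3 Gb3.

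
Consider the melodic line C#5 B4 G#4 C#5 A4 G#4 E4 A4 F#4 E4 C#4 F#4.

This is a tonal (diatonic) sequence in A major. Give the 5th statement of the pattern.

B3 A3 F#3 B3

With a 4-note motive the entries are C#5, A4, F#4, each down a 3rd from the previous.
Continuing the starts: D4 → B3.
From B3 the diatonic shape gives B3 A3 F#3 B3.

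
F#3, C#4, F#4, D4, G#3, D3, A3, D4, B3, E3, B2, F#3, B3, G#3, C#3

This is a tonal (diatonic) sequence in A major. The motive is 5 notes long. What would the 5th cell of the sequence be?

Unit = 5 notes; the statements start on F#3, D3, B2, moving down a 3rd each time.
Extending down a 3rd: G#2 → E2.
Statement 5 starts on E2 and keeps the same diatonic contour: E2 B2 E3 C#3 F#2.

E2 B2 E3 C#3 F#2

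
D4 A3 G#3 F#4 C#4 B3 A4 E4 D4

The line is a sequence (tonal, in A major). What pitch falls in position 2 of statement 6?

Grouping in 3s, the 2nd note of each cell is A3, C#4, E4.
Extending up a 3rd: G#4 → B4 → D5.

D5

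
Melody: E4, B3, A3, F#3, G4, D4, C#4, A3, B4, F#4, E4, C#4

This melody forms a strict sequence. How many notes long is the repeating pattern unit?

4

12 notes total. Splitting into 3 groups of 4:
E4 B3 A3 F#3 | G4 D4 C#4 A3 | B4 F#4 E4 C#4
Each cell is the previous one up a 3rd — so the unit is 4 notes.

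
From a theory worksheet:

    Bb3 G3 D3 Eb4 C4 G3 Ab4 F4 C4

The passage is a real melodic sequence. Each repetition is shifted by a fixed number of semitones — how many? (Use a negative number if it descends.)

5

Taking 3-note groups, the heads are Bb3, Eb4, Ab4: the pattern moves up a 4th.
Bb3 to Eb4 spans +5 semitones.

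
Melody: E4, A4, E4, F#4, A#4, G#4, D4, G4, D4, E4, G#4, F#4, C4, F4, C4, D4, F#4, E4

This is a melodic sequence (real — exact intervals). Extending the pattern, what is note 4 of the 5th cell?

With 6-note cells, note 4 of each statement runs F#4, E4, D4.
Each moves down a 2nd. Continuing: C4 → Bb3.

Bb3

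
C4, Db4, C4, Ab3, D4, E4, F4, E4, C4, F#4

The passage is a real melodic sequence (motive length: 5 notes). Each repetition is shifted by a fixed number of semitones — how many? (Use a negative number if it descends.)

Unit = 5 notes; the statements start on C4, E4, moving up a 3rd each time.
Counting half-steps from C4 to E4: 4.

4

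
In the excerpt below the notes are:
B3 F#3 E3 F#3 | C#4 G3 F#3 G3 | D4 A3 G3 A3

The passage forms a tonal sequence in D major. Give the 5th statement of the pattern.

The 4-note cells begin on B3, C#4, D4 — each up a 2nd from the last.
Carrying on: E4 → F#4.
From F#4 the diatonic shape gives F#4 C#4 B3 C#4.

F#4 C#4 B3 C#4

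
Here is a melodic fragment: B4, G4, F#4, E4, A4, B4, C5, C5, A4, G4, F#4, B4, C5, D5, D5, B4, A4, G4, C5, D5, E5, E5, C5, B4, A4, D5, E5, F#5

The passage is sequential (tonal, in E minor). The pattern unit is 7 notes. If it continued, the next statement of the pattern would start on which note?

F#5

Taking 7-note groups, the heads are B4, C5, D5, E5: the pattern moves up a 2nd.
The next head, up a 2nd from E5, is F#5.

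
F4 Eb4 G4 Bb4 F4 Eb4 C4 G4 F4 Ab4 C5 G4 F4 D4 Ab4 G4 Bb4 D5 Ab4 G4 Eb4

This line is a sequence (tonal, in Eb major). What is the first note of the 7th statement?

Unit = 7 notes; the statements start on F4, G4, Ab4, moving up a 2nd each time.
Extending the heads up a 2nd: Bb4 → C5 → D5 → Eb5.

Eb5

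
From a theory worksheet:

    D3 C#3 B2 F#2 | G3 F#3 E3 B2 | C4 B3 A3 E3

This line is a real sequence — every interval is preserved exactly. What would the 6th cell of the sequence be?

The 4-note cells begin on D3, G3, C4 — each up a 4th from the last.
Extending up a 4th: F4 → Bb4 → Eb5.
Statement 6 starts on Eb5 and keeps the same exact contour: Eb5 D5 C5 G4.

Eb5 D5 C5 G4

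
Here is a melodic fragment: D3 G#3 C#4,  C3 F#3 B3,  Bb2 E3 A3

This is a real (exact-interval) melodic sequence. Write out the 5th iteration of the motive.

With a 3-note motive the entries are D3, C3, Bb2, each down a 2nd from the previous.
Continuing the starts: Ab2 → Gb2.
From Gb2 the exact shape gives Gb2 C3 F3.

Gb2 C3 F3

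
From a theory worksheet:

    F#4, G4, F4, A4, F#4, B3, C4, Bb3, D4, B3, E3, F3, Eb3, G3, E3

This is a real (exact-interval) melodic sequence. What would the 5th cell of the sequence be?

Unit = 5 notes; the statements start on F#4, B3, E3, moving down a 5th each time.
Extending down a 5th: A2 → D2.
Statement 5 starts on D2 and keeps the same exact contour: D2 Eb2 Db2 F2 D2.

D2 Eb2 Db2 F2 D2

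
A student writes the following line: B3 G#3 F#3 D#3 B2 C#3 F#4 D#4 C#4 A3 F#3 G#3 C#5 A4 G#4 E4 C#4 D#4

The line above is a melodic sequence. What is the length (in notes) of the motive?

6

Try groups of 6 (3 cells in 18 notes):
B3 G#3 F#3 D#3 B2 C#3 | F#4 D#4 C#4 A3 F#3 G#3 | C#5 A4 G#4 E4 C#4 D#4
Each cell is the previous one up a 5th — so the unit is 6 notes.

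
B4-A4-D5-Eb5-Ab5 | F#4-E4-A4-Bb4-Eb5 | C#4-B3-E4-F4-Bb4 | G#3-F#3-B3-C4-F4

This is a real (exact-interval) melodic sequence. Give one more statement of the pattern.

With a 5-note motive the entries are B4, F#4, C#4, G#3, each down a 4th from the previous.
Statement 5 starts on D#3 and keeps the same exact contour: D#3 C#3 F#3 G3 C4.

D#3 C#3 F#3 G3 C4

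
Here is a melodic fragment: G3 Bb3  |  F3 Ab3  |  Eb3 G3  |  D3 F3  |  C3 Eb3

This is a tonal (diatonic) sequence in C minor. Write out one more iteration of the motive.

Bb2 D3

The 2-note cells begin on G3, F3, Eb3, D3, C3 — each down a 2nd from the last.
So cell 6 is Bb2 D3.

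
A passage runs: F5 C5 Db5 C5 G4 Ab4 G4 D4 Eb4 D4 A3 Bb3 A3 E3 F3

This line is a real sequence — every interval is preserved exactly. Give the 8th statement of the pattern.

F#2 C#2 D2

Unit = 3 notes; the statements start on F5, C5, G4, D4, A3, moving down a 4th each time.
Extending down a 4th: E3 → B2 → F#2.
So cell 8 is F#2 C#2 D2.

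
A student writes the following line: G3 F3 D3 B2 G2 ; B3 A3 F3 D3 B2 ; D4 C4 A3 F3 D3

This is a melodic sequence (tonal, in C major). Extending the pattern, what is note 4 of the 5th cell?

C4

The unit is 5 notes. Position-4 pitches of the 3 shown cells: B2, D3, F3.
Carrying that up a 3rd forward: A3 → C4.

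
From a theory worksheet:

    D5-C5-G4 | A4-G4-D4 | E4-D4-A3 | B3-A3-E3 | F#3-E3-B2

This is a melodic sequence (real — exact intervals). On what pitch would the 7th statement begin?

G#2

Taking 3-note groups, the heads are D5, A4, E4, B3, F#3: the pattern moves down a 4th.
Continuing: C#3 → G#2. Statement 7 starts on G#2.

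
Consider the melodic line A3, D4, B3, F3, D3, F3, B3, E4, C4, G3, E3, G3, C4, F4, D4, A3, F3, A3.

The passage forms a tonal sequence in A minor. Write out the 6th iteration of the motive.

F4 B4 G4 D4 B3 D4

Taking 6-note groups, the heads are A3, B3, C4: the pattern moves up a 2nd.
Extending up a 2nd: D4 → E4 → F4.
From F4 the diatonic shape gives F4 B4 G4 D4 B3 D4.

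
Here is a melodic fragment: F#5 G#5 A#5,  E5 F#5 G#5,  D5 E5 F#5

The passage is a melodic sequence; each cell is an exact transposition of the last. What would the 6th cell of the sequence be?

With a 3-note motive the entries are F#5, E5, D5, each down a 2nd from the previous.
Carrying on: C5 → Bb4 → Ab4.
So cell 6 is Ab4 Bb4 C5.

Ab4 Bb4 C5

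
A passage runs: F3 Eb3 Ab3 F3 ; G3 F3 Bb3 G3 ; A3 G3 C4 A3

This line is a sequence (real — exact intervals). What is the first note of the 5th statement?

The 4-note cells begin on F3, G3, A3 — each up a 2nd from the last.
Continuing: B3 → C#4. Statement 5 starts on C#4.

C#4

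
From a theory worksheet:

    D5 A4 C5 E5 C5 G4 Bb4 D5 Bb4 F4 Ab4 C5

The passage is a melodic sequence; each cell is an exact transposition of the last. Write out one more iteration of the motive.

The 4-note cells begin on D5, C5, Bb4 — each down a 2nd from the last.
So cell 4 is Ab4 Eb4 Gb4 Bb4.

Ab4 Eb4 Gb4 Bb4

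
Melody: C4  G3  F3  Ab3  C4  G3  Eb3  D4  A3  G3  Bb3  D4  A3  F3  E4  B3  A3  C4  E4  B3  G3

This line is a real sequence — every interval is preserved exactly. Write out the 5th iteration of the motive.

Taking 7-note groups, the heads are C4, D4, E4: the pattern moves up a 2nd.
Carrying on: F#4 → G#4.
Statement 5 starts on G#4 and keeps the same exact contour: G#4 D#4 C#4 E4 G#4 D#4 B3.

G#4 D#4 C#4 E4 G#4 D#4 B3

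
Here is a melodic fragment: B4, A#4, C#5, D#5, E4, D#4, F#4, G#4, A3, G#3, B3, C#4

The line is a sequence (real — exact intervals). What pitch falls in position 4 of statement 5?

B2

With 4-note cells, note 4 of each statement runs D#5, G#4, C#4.
Extending down a 5th: F#3 → B2.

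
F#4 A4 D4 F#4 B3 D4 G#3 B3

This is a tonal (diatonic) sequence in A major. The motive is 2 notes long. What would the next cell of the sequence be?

Taking 2-note groups, the heads are F#4, D4, B3, G#3: the pattern moves down a 3rd.
Statement 5 starts on E3 and keeps the same diatonic contour: E3 G#3.

E3 G#3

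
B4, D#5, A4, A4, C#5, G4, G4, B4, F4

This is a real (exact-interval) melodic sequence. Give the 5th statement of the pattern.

With a 3-note motive the entries are B4, A4, G4, each down a 2nd from the previous.
Carrying on: F4 → Eb4.
So cell 5 is Eb4 G4 Db4.

Eb4 G4 Db4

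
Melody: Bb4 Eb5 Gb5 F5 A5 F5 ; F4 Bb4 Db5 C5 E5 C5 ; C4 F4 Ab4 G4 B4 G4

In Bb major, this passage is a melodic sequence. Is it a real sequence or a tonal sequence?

real

Each cell has the same semitone pattern (5, 3, -1, 4, -4) — intervals are preserved exactly.
And Gb5 lies outside Bb major, so the sequence is real rather than tonal.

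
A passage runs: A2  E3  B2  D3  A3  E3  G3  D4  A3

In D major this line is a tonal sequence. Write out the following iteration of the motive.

C#4 G4 D4

The 3-note cells begin on A2, D3, G3 — each up a 4th from the last.
Statement 4 starts on C#4 and keeps the same diatonic contour: C#4 G4 D4.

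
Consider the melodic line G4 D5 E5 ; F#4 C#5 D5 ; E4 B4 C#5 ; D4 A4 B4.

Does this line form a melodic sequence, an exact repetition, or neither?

sequence

Each 3-note cell is the previous one transposed down a 2nd.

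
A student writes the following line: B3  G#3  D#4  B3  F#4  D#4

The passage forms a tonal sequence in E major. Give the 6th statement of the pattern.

The 2-note cells begin on B3, D#4, F#4 — each up a 3rd from the last.
Continuing the starts: A4 → C#5 → E5.
From E5 the diatonic shape gives E5 C#5.

E5 C#5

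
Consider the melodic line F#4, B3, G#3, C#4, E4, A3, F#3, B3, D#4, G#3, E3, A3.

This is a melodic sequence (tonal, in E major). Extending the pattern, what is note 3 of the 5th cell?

C#3

Grouping in 4s, the 3rd note of each cell is G#3, F#3, E3.
Extending down a 2nd: D#3 → C#3.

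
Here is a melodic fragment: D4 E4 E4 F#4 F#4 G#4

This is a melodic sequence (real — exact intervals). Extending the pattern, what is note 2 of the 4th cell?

A#4

Grouping in 2s, the 2nd note of each cell is E4, F#4, G#4.
From G#4, up a 2nd gives A#4.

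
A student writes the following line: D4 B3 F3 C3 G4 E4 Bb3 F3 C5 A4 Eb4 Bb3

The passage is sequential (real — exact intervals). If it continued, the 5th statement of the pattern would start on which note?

With a 4-note motive the entries are D4, G4, C5, each up a 4th from the previous.
Continuing: F5 → Bb5. Statement 5 starts on Bb5.

Bb5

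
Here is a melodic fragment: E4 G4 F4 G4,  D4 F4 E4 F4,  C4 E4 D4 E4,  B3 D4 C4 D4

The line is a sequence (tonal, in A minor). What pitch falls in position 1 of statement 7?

F3

With 4-note cells, note 1 of each statement runs E4, D4, C4, B3.
Extending down a 2nd: A3 → G3 → F3.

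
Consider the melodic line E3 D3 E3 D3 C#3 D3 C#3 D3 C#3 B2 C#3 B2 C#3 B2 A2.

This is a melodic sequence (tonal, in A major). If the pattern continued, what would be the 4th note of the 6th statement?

The unit is 5 notes. Position-4 pitches of the 3 shown cells: D3, C#3, B2.
Extending down a 2nd: A2 → G#2 → F#2.

F#2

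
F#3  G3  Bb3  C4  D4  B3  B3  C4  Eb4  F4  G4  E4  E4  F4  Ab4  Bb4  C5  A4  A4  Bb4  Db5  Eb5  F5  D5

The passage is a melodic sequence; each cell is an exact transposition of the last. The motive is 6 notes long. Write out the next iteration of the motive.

D5 Eb5 Gb5 Ab5 Bb5 G5

The 6-note cells begin on F#3, B3, E4, A4 — each up a 4th from the last.
So cell 5 is D5 Eb5 Gb5 Ab5 Bb5 G5.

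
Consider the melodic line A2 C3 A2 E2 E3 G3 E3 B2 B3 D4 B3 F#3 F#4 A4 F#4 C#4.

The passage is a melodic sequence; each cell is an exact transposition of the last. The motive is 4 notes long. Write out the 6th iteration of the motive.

G#5 B5 G#5 D#5

Taking 4-note groups, the heads are A2, E3, B3, F#4: the pattern moves up a 5th.
Extending up a 5th: C#5 → G#5.
So cell 6 is G#5 B5 G#5 D#5.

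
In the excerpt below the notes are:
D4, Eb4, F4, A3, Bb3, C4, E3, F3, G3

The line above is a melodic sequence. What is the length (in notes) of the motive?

9 notes total. Splitting into 3 groups of 3:
D4 Eb4 F4 | A3 Bb3 C4 | E3 F3 G3
Each cell is the previous one down a 4th — so the unit is 3 notes.

3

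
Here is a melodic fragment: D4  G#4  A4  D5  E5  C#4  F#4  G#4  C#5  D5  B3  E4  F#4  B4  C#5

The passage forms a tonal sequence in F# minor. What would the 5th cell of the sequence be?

With a 5-note motive the entries are D4, C#4, B3, each down a 2nd from the previous.
Continuing the starts: A3 → G#3.
So cell 5 is G#3 C#4 D4 G#4 A4.

G#3 C#4 D4 G#4 A4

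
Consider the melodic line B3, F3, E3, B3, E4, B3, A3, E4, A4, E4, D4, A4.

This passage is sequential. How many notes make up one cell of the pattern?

4

There are 12 notes; a 4-note unit gives 3 cells:
B3 F3 E3 B3 | E4 B3 A3 E4 | A4 E4 D4 A4
Each cell is the previous one up a 4th — so the unit is 4 notes.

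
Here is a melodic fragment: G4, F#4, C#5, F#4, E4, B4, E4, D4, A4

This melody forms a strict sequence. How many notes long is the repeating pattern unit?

3

Try groups of 3 (3 cells in 9 notes):
G4 F#4 C#5 | F#4 E4 B4 | E4 D4 A4
Each cell is the previous one down a 2nd — so the unit is 3 notes.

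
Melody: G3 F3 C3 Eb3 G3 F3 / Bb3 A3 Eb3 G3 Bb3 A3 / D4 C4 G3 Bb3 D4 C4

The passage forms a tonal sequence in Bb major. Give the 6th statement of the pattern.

Unit = 6 notes; the statements start on G3, Bb3, D4, moving up a 3rd each time.
Carrying on: F4 → A4 → C5.
From C5 the diatonic shape gives C5 Bb4 F4 A4 C5 Bb4.

C5 Bb4 F4 A4 C5 Bb4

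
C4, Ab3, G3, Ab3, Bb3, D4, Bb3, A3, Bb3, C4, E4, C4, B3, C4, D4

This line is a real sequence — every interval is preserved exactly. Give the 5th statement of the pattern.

With a 5-note motive the entries are C4, D4, E4, each up a 2nd from the previous.
Carrying on: F#4 → G#4.
So cell 5 is G#4 E4 D#4 E4 F#4.

G#4 E4 D#4 E4 F#4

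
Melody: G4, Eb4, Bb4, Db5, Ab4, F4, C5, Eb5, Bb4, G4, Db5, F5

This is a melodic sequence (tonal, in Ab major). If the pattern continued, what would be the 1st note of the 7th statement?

F5

With 4-note cells, note 1 of each statement runs G4, Ab4, Bb4.
Extending up a 2nd: C5 → Db5 → Eb5 → F5.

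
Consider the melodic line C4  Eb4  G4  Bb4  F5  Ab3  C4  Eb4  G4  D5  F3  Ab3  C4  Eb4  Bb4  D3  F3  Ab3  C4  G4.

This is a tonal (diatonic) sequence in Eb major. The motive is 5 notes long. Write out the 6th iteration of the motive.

Taking 5-note groups, the heads are C4, Ab3, F3, D3: the pattern moves down a 3rd.
Carrying on: Bb2 → G2.
Statement 6 starts on G2 and keeps the same diatonic contour: G2 Bb2 D3 F3 C4.

G2 Bb2 D3 F3 C4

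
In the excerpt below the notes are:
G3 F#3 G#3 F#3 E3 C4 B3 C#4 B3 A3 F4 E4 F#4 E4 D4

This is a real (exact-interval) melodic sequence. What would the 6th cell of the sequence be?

Taking 5-note groups, the heads are G3, C4, F4: the pattern moves up a 4th.
Extending up a 4th: Bb4 → Eb5 → Ab5.
So cell 6 is Ab5 G5 A5 G5 F5.

Ab5 G5 A5 G5 F5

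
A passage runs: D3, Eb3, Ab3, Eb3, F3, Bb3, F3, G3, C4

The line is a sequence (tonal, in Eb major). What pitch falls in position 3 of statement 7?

The unit is 3 notes. Position-3 pitches of the 3 shown cells: Ab3, Bb3, C4.
Carrying that up a 2nd forward: D4 → Eb4 → F4 → G4.

G4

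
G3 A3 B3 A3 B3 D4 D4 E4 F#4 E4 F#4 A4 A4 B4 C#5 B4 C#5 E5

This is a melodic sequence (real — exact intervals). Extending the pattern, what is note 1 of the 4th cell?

The unit is 6 notes. Position-1 pitches of the 3 shown cells: G3, D4, A4.
One more up a 5th gives E5.

E5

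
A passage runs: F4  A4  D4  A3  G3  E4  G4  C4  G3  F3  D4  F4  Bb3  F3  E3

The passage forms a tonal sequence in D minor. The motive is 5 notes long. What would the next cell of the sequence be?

With a 5-note motive the entries are F4, E4, D4, each down a 2nd from the previous.
From C4 the diatonic shape gives C4 E4 A3 E3 D3.

C4 E4 A3 E3 D3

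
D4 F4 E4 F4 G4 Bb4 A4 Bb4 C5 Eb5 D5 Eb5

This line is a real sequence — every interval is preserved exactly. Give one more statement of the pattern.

Unit = 4 notes; the statements start on D4, G4, C5, moving up a 4th each time.
Statement 4 starts on F5 and keeps the same exact contour: F5 Ab5 G5 Ab5.

F5 Ab5 G5 Ab5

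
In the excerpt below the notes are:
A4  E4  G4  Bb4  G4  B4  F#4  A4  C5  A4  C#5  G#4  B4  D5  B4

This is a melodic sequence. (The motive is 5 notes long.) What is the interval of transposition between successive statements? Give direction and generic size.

With a 5-note motive the entries are A4, B4, C#5, each up a 2nd from the previous.
A4 to B4 is up a 2nd.

up a 2nd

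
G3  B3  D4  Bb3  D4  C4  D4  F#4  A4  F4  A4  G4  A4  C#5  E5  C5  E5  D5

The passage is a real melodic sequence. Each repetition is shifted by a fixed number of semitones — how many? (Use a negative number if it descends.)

7

Taking 6-note groups, the heads are G3, D4, A4: the pattern moves up a 5th.
G3→D4 is 62 − 55 = 7 semitones.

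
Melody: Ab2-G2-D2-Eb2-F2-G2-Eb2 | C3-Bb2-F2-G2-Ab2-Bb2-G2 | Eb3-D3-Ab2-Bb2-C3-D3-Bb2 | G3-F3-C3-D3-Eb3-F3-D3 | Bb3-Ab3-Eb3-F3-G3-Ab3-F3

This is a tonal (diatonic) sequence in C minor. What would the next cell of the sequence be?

Unit = 7 notes; the statements start on Ab2, C3, Eb3, G3, Bb3, moving up a 3rd each time.
From D4 the diatonic shape gives D4 C4 G3 Ab3 Bb3 C4 Ab3.

D4 C4 G3 Ab3 Bb3 C4 Ab3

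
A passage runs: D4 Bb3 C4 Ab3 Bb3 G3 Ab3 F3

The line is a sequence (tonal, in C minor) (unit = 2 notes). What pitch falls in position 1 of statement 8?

With 2-note cells, note 1 of each statement runs D4, C4, Bb3, Ab3.
Extending down a 2nd: G3 → F3 → Eb3 → D3.

D3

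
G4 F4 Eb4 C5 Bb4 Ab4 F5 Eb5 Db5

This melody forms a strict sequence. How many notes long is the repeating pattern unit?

9 notes total. Splitting into 3 groups of 3:
G4 F4 Eb4 | C5 Bb4 Ab4 | F5 Eb5 Db5
Every group is a transposition up a 4th of the one before; no shorter unit works.

3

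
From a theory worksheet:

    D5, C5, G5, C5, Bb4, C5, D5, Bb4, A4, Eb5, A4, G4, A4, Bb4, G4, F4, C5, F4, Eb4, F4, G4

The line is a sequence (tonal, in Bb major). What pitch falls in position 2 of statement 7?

Eb3

The unit is 7 notes. Position-2 pitches of the 3 shown cells: C5, A4, F4.
Carrying that down a 3rd forward: D4 → Bb3 → G3 → Eb3.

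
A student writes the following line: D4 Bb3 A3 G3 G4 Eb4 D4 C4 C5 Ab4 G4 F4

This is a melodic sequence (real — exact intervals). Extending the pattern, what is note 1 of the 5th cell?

Bb5

With 4-note cells, note 1 of each statement runs D4, G4, C5.
Extending up a 4th: F5 → Bb5.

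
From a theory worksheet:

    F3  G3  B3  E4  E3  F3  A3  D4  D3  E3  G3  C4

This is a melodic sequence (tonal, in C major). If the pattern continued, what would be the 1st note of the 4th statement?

With 4-note cells, note 1 of each statement runs F3, E3, D3.
Each moves down a 2nd; the next is C3.

C3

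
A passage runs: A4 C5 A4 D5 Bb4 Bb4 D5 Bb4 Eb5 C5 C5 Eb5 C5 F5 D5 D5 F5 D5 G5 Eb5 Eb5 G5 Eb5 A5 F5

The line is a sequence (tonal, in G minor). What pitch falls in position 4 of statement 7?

C6

The unit is 5 notes. Position-4 pitches of the 5 shown cells: D5, Eb5, F5, G5, A5.
Extending up a 2nd: Bb5 → C6.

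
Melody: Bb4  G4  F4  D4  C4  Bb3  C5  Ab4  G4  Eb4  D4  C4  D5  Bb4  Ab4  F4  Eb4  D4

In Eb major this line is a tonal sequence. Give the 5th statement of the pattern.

F5 D5 C5 Ab4 G4 F4

With a 6-note motive the entries are Bb4, C5, D5, each up a 2nd from the previous.
Carrying on: Eb5 → F5.
So cell 5 is F5 D5 C5 Ab4 G4 F4.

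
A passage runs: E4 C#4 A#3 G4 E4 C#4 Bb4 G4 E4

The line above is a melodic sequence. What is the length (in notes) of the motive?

9 notes total. Splitting into 3 groups of 3:
E4 C#4 A#3 | G4 E4 C#4 | Bb4 G4 E4
Every group is a transposition up a 3rd of the one before; no shorter unit works.

3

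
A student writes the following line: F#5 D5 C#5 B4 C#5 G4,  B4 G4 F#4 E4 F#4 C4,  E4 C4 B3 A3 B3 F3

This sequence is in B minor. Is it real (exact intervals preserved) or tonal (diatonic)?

real

Each cell has the same semitone pattern (-4, -1, -2, 2, -6) — intervals are preserved exactly.
And C4 lies outside B minor, so the sequence is real rather than tonal.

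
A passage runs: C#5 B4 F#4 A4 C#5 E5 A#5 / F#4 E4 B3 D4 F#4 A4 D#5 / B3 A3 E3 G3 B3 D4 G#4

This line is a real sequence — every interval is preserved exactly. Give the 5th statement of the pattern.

Unit = 7 notes; the statements start on C#5, F#4, B3, moving down a 5th each time.
Continuing the starts: E3 → A2.
From A2 the exact shape gives A2 G2 D2 F2 A2 C3 F#3.

A2 G2 D2 F2 A2 C3 F#3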